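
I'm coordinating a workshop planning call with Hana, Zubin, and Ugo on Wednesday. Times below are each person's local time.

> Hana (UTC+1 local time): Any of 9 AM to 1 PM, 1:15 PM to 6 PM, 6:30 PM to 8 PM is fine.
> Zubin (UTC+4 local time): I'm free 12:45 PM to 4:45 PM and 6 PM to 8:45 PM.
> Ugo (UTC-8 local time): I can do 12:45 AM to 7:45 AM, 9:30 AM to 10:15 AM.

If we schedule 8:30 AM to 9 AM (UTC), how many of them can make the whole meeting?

Hana in UTC: 08:00-12:00, 12:15-17:00, 17:30-19:00 (subtract 1h to convert from UTC+1).
Zubin in UTC: 08:45-12:45, 14:00-16:45 (subtract 4h to convert from UTC+4).
Ugo in UTC: 08:45-15:45, 17:30-18:15 (add 8h to convert from UTC-8).
Hana can make the full 08:30-09:00 slot — that's 1.

1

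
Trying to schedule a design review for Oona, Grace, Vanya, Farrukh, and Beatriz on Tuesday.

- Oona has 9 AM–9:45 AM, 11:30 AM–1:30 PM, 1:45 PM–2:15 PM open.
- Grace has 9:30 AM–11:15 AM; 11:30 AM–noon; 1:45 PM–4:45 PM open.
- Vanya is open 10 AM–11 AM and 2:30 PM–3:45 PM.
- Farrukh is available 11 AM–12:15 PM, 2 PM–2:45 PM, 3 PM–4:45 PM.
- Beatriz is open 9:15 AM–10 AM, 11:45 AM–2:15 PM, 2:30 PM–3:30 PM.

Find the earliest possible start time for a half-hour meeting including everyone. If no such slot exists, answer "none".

none

Oona ∩ Grace: 09:30-09:45, 11:30-12:00, 13:45-14:15.
Oona ∩ Grace ∩ Vanya: ∅.
Oona ∩ Grace ∩ Vanya ∩ Farrukh: ∅.
Oona ∩ Grace ∩ Vanya ∩ Farrukh ∩ Beatriz: ∅.
There is no time when everyone is free.
No common window is at least 30 minutes long.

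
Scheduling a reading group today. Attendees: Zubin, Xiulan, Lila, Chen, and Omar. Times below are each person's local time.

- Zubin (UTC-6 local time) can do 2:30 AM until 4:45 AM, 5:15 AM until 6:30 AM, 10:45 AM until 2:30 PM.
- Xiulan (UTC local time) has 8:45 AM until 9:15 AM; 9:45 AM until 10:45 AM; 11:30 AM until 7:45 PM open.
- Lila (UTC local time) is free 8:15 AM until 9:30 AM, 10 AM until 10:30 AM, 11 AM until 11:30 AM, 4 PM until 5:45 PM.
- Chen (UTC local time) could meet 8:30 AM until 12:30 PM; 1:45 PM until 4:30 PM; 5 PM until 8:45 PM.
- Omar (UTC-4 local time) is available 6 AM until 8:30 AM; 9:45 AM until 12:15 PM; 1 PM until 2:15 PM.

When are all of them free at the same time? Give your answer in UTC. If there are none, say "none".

Zubin in UTC: 08:30-10:45, 11:15-12:30, 16:45-20:30 (add 6h to convert from UTC-6).
Xiulan in UTC: 08:45-09:15, 09:45-10:45, 11:30-19:45.
Lila in UTC: 08:15-09:30, 10:00-10:30, 11:00-11:30, 16:00-17:45.
Chen in UTC: 08:30-12:30, 13:45-16:30, 17:00-20:45.
Omar in UTC: 10:00-12:30, 13:45-16:15, 17:00-18:15 (add 4h to convert from UTC-4).
Zubin ∩ Xiulan: 08:45-09:15, 09:45-10:45, 11:30-12:30, 16:45-19:45.
Zubin ∩ Xiulan ∩ Lila: 08:45-09:15, 10:00-10:30, 16:45-17:45.
Zubin ∩ Xiulan ∩ Lila ∩ Chen: 08:45-09:15, 10:00-10:30, 17:00-17:45.
Zubin ∩ Xiulan ∩ Lila ∩ Chen ∩ Omar: 10:00-10:30, 17:00-17:45.

10:00-10:30, 17:00-17:45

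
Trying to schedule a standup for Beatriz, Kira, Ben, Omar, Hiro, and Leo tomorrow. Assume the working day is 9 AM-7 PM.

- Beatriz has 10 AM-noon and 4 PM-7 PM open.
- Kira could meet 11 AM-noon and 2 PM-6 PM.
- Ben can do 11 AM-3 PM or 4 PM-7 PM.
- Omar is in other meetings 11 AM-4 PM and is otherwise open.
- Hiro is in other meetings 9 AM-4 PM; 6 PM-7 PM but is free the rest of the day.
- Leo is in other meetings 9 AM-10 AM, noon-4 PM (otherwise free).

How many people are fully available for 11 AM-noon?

Beatriz free: 10:00-12:00, 16:00-19:00.
Kira free: 11:00-12:00, 14:00-18:00.
Ben free: 11:00-15:00, 16:00-19:00.
Omar free: 09:00-11:00, 16:00-19:00 (invert busy blocks within the working day).
Hiro free: 16:00-18:00 (invert busy blocks within the working day).
Leo free: 10:00-12:00, 16:00-19:00 (invert busy blocks within the working day).
Beatriz, Kira, Ben, and Leo can make the full 11:00-12:00 slot — that's 4.

4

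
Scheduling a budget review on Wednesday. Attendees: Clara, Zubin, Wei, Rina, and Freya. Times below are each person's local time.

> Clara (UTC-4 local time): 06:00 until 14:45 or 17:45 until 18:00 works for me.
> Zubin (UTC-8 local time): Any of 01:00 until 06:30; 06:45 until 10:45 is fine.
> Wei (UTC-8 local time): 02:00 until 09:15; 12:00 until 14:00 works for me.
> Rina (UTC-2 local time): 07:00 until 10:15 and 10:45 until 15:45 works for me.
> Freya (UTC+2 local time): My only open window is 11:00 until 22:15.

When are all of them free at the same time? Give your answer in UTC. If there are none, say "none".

Clara in UTC: 10:00-18:45, 21:45-22:00 (add 4h to convert from UTC-4).
Zubin in UTC: 09:00-14:30, 14:45-18:45 (add 8h to convert from UTC-8).
Wei in UTC: 10:00-17:15, 20:00-22:00 (add 8h to convert from UTC-8).
Rina in UTC: 09:00-12:15, 12:45-17:45 (add 2h to convert from UTC-2).
Freya in UTC: 09:00-20:15 (subtract 2h to convert from UTC+2).
Clara ∩ Zubin: 10:00-14:30, 14:45-18:45.
Clara ∩ Zubin ∩ Wei: 10:00-14:30, 14:45-17:15.
Clara ∩ Zubin ∩ Wei ∩ Rina: 10:00-12:15, 12:45-14:30, 14:45-17:15.
Clara ∩ Zubin ∩ Wei ∩ Rina ∩ Freya: 10:00-12:15, 12:45-14:30, 14:45-17:15.

10:00-12:15, 12:45-14:30, 14:45-17:15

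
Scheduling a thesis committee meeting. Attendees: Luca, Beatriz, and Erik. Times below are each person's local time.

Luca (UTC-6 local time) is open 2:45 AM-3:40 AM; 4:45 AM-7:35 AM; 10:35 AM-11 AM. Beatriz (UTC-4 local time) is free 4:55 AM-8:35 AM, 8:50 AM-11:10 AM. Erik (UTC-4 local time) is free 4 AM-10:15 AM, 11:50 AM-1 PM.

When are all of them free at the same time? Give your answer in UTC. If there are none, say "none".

Luca in UTC: 08:45-09:40, 10:45-13:35, 16:35-17:00 (add 6h to convert from UTC-6).
Beatriz in UTC: 08:55-12:35, 12:50-15:10 (add 4h to convert from UTC-4).
Erik in UTC: 08:00-14:15, 15:50-17:00 (add 4h to convert from UTC-4).
Luca ∩ Beatriz: 08:55-09:40, 10:45-12:35, 12:50-13:35.
Luca ∩ Beatriz ∩ Erik: 08:55-09:40, 10:45-12:35, 12:50-13:35.
Those are the intersection windows.

08:55-09:40, 10:45-12:35, 12:50-13:35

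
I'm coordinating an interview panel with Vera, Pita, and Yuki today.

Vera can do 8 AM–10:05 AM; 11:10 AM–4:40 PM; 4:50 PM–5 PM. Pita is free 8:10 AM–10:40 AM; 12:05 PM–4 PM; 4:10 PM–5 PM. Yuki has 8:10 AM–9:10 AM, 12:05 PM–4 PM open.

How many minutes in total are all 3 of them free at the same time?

295

Vera ∩ Pita: 08:10-10:05, 12:05-16:00, 16:10-16:40, 16:50-17:00.
Vera ∩ Pita ∩ Yuki: 08:10-09:10, 12:05-16:00.
Summing the common windows: 60 + 235 = 295 minutes.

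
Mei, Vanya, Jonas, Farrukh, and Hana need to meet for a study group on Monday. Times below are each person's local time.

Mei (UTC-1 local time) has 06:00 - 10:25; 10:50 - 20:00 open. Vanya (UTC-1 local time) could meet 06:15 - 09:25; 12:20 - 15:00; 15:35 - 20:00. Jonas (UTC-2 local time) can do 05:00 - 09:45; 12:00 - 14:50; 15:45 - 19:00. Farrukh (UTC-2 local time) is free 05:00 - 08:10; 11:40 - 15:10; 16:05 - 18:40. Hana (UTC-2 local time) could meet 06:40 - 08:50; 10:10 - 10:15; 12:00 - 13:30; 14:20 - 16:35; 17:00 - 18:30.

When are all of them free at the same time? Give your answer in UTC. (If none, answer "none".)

Mei in UTC: 07:00-11:25, 11:50-21:00 (add 1h to convert from UTC-1).
Vanya in UTC: 07:15-10:25, 13:20-16:00, 16:35-21:00 (add 1h to convert from UTC-1).
Jonas in UTC: 07:00-11:45, 14:00-16:50, 17:45-21:00 (add 2h to convert from UTC-2).
Farrukh in UTC: 07:00-10:10, 13:40-17:10, 18:05-20:40 (add 2h to convert from UTC-2).
Hana in UTC: 08:40-10:50, 12:10-12:15, 14:00-15:30, 16:20-18:35, 19:00-20:30 (add 2h to convert from UTC-2).
Mei ∩ Vanya: 07:15-10:25, 13:20-16:00, 16:35-21:00.
Mei ∩ Vanya ∩ Jonas: 07:15-10:25, 14:00-16:00, 16:35-16:50, 17:45-21:00.
Mei ∩ Vanya ∩ Jonas ∩ Farrukh: 07:15-10:10, 14:00-16:00, 16:35-16:50, 18:05-20:40.
Mei ∩ Vanya ∩ Jonas ∩ Farrukh ∩ Hana: 08:40-10:10, 14:00-15:30, 16:35-16:50, 18:05-18:35, 19:00-20:30.

08:40-10:10, 14:00-15:30, 16:35-16:50, 18:05-18:35, 19:00-20:30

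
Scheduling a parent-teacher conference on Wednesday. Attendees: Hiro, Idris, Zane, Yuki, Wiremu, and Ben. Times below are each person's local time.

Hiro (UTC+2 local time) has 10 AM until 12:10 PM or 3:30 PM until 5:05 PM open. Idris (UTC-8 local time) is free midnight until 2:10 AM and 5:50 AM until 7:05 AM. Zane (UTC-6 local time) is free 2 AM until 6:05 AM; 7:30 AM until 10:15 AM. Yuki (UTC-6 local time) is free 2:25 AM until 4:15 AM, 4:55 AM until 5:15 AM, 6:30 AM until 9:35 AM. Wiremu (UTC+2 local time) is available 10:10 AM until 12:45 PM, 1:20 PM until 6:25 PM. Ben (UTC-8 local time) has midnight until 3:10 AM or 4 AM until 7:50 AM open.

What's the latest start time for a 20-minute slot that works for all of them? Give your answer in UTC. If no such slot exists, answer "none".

Hiro in UTC: 08:00-10:10, 13:30-15:05 (subtract 2h to convert from UTC+2).
Idris in UTC: 08:00-10:10, 13:50-15:05 (add 8h to convert from UTC-8).
Zane in UTC: 08:00-12:05, 13:30-16:15 (add 6h to convert from UTC-6).
Yuki in UTC: 08:25-10:15, 10:55-11:15, 12:30-15:35 (add 6h to convert from UTC-6).
Wiremu in UTC: 08:10-10:45, 11:20-16:25 (subtract 2h to convert from UTC+2).
Ben in UTC: 08:00-11:10, 12:00-15:50 (add 8h to convert from UTC-8).
Hiro ∩ Idris: 08:00-10:10, 13:50-15:05.
Hiro ∩ Idris ∩ Zane: 08:00-10:10, 13:50-15:05.
Hiro ∩ Idris ∩ Zane ∩ Yuki: 08:25-10:10, 13:50-15:05.
Hiro ∩ Idris ∩ Zane ∩ Yuki ∩ Wiremu: 08:25-10:10, 13:50-15:05.
Hiro ∩ Idris ∩ Zane ∩ Yuki ∩ Wiremu ∩ Ben: 08:25-10:10, 13:50-15:05.
The last common window of at least 20 minutes is 13:50-15:05; a 20-minute meeting can start as late as 14:45 and still end by 15:05.

14:45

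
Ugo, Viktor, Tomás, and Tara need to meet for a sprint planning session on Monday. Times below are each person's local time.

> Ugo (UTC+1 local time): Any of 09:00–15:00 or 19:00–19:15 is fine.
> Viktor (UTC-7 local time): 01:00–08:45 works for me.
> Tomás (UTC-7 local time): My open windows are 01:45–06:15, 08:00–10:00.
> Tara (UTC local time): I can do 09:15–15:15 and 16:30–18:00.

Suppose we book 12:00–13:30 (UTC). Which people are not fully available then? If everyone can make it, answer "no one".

Ugo in UTC: 08:00-14:00, 18:00-18:15 (subtract 1h to convert from UTC+1).
Viktor in UTC: 08:00-15:45 (add 7h to convert from UTC-7).
Tomás in UTC: 08:45-13:15, 15:00-17:00 (add 7h to convert from UTC-7).
Tara in UTC: 09:15-15:15, 16:30-18:00.
Ugo: free for 12:00-13:30. Viktor: free for 12:00-13:30. Tomás: not fully free for 12:00-13:30. Tara: free for 12:00-13:30.

Tomás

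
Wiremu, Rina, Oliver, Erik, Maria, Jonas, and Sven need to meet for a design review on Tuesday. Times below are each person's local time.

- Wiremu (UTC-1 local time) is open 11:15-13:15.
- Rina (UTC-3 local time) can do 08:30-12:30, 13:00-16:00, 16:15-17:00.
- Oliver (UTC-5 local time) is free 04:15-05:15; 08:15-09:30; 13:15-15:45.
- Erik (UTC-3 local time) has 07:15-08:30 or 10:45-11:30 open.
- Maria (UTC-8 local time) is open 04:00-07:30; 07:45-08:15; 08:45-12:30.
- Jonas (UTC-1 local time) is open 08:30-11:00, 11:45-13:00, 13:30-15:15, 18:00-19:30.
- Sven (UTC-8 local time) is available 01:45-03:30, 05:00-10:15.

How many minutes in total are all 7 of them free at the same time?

Wiremu in UTC: 12:15-14:15 (add 1h to convert from UTC-1).
Rina in UTC: 11:30-15:30, 16:00-19:00, 19:15-20:00 (add 3h to convert from UTC-3).
Oliver in UTC: 09:15-10:15, 13:15-14:30, 18:15-20:45 (add 5h to convert from UTC-5).
Erik in UTC: 10:15-11:30, 13:45-14:30 (add 3h to convert from UTC-3).
Maria in UTC: 12:00-15:30, 15:45-16:15, 16:45-20:30 (add 8h to convert from UTC-8).
Jonas in UTC: 09:30-12:00, 12:45-14:00, 14:30-16:15, 19:00-20:30 (add 1h to convert from UTC-1).
Sven in UTC: 09:45-11:30, 13:00-18:15 (add 8h to convert from UTC-8).
Wiremu ∩ Rina: 12:15-14:15.
Wiremu ∩ Rina ∩ Oliver: 13:15-14:15.
Wiremu ∩ Rina ∩ Oliver ∩ Erik: 13:45-14:15.
Wiremu ∩ Rina ∩ Oliver ∩ Erik ∩ Maria: 13:45-14:15.
Wiremu ∩ Rina ∩ Oliver ∩ Erik ∩ Maria ∩ Jonas: 13:45-14:00.
Wiremu ∩ Rina ∩ Oliver ∩ Erik ∩ Maria ∩ Jonas ∩ Sven: 13:45-14:00.
That's a single block of 15 minutes.

15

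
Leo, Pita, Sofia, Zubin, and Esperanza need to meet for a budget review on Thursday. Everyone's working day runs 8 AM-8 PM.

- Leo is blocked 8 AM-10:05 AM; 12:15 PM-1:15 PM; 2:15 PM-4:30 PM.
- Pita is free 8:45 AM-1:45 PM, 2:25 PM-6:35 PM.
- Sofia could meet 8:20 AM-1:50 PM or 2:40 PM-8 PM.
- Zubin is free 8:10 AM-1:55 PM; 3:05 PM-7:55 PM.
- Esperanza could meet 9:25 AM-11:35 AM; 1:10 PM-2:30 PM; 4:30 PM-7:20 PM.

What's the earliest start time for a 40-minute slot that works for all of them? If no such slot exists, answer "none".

10:05

Leo free: 10:05-12:15, 13:15-14:15, 16:30-20:00 (invert busy blocks within the working day).
Pita free: 08:45-13:45, 14:25-18:35.
Sofia free: 08:20-13:50, 14:40-20:00.
Zubin free: 08:10-13:55, 15:05-19:55.
Esperanza free: 09:25-11:35, 13:10-14:30, 16:30-19:20.
Leo ∩ Pita: 10:05-12:15, 13:15-13:45, 16:30-18:35.
Leo ∩ Pita ∩ Sofia: 10:05-12:15, 13:15-13:45, 16:30-18:35.
Leo ∩ Pita ∩ Sofia ∩ Zubin: 10:05-12:15, 13:15-13:45, 16:30-18:35.
Leo ∩ Pita ∩ Sofia ∩ Zubin ∩ Esperanza: 10:05-11:35, 13:15-13:45, 16:30-18:35.
The first common window of at least 40 minutes is 10:05-11:35, so the earliest start is 10:05.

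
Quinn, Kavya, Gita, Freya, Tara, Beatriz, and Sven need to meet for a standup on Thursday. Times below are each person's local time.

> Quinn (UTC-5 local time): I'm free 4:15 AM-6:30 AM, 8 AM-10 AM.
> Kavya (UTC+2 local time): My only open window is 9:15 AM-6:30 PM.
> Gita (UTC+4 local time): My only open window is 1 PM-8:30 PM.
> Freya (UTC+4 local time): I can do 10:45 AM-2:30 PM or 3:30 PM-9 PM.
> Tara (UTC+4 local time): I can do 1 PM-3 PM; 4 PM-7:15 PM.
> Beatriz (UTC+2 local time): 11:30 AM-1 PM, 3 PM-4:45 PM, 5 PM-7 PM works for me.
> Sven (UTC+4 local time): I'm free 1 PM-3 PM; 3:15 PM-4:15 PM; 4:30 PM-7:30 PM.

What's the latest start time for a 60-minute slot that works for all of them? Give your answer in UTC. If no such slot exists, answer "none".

13:45

Quinn in UTC: 09:15-11:30, 13:00-15:00 (add 5h to convert from UTC-5).
Kavya in UTC: 07:15-16:30 (subtract 2h to convert from UTC+2).
Gita in UTC: 09:00-16:30 (subtract 4h to convert from UTC+4).
Freya in UTC: 06:45-10:30, 11:30-17:00 (subtract 4h to convert from UTC+4).
Tara in UTC: 09:00-11:00, 12:00-15:15 (subtract 4h to convert from UTC+4).
Beatriz in UTC: 09:30-11:00, 13:00-14:45, 15:00-17:00 (subtract 2h to convert from UTC+2).
Sven in UTC: 09:00-11:00, 11:15-12:15, 12:30-15:30 (subtract 4h to convert from UTC+4).
Quinn ∩ Kavya: 09:15-11:30, 13:00-15:00.
Quinn ∩ Kavya ∩ Gita: 09:15-11:30, 13:00-15:00.
Quinn ∩ Kavya ∩ Gita ∩ Freya: 09:15-10:30, 13:00-15:00.
Quinn ∩ Kavya ∩ Gita ∩ Freya ∩ Tara: 09:15-10:30, 13:00-15:00.
Quinn ∩ Kavya ∩ Gita ∩ Freya ∩ Tara ∩ Beatriz: 09:30-10:30, 13:00-14:45.
Quinn ∩ Kavya ∩ Gita ∩ Freya ∩ Tara ∩ Beatriz ∩ Sven: 09:30-10:30, 13:00-14:45.
So the common availability across everyone is 09:30-10:30, 13:00-14:45.
The last common window of at least 60 minutes is 13:00-14:45; a 60-minute meeting can start as late as 13:45 and still end by 14:45.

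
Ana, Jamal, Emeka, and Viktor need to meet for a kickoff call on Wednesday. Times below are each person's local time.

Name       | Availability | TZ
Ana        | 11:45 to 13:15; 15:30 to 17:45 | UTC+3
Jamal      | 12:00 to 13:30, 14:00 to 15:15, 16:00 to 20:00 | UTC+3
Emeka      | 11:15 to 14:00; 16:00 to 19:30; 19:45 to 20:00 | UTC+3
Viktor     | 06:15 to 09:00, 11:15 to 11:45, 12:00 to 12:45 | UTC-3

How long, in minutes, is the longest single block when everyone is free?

Ana in UTC: 08:45-10:15, 12:30-14:45 (subtract 3h to convert from UTC+3).
Jamal in UTC: 09:00-10:30, 11:00-12:15, 13:00-17:00 (subtract 3h to convert from UTC+3).
Emeka in UTC: 08:15-11:00, 13:00-16:30, 16:45-17:00 (subtract 3h to convert from UTC+3).
Viktor in UTC: 09:15-12:00, 14:15-14:45, 15:00-15:45 (add 3h to convert from UTC-3).
Ana ∩ Jamal: 09:00-10:15, 13:00-14:45.
Ana ∩ Jamal ∩ Emeka: 09:00-10:15, 13:00-14:45.
Ana ∩ Jamal ∩ Emeka ∩ Viktor: 09:15-10:15, 14:15-14:45.
The longest is 09:15-10:15 at 60 minutes.

60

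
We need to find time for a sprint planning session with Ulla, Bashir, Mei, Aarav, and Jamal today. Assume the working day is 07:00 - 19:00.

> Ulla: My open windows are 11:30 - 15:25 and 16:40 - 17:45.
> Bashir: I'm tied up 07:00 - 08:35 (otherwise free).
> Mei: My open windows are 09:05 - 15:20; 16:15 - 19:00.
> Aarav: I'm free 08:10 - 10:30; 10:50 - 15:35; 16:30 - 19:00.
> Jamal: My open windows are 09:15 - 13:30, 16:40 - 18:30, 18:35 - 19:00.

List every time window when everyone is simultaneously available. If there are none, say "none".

Ulla free: 11:30-15:25, 16:40-17:45.
Bashir free: 08:35-19:00 (invert busy blocks within the working day).
Mei free: 09:05-15:20, 16:15-19:00.
Aarav free: 08:10-10:30, 10:50-15:35, 16:30-19:00.
Jamal free: 09:15-13:30, 16:40-18:30, 18:35-19:00.
Ulla ∩ Bashir: 11:30-15:25, 16:40-17:45.
Ulla ∩ Bashir ∩ Mei: 11:30-15:20, 16:40-17:45.
Ulla ∩ Bashir ∩ Mei ∩ Aarav: 11:30-15:20, 16:40-17:45.
Ulla ∩ Bashir ∩ Mei ∩ Aarav ∩ Jamal: 11:30-13:30, 16:40-17:45.

11:30-13:30, 16:40-17:45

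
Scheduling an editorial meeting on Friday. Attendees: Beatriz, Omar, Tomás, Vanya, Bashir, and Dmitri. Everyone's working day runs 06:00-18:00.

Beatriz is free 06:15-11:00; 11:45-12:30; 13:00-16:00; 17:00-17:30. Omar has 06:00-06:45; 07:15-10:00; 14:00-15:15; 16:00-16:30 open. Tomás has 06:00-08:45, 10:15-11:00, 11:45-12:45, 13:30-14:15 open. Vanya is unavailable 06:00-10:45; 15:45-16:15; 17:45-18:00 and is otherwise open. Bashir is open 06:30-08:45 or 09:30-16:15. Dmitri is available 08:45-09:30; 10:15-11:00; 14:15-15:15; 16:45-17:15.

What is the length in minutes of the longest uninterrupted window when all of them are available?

0

Beatriz free: 06:15-11:00, 11:45-12:30, 13:00-16:00, 17:00-17:30.
Omar free: 06:00-06:45, 07:15-10:00, 14:00-15:15, 16:00-16:30.
Tomás free: 06:00-08:45, 10:15-11:00, 11:45-12:45, 13:30-14:15.
Vanya free: 10:45-15:45, 16:15-17:45 (invert busy blocks within the working day).
Bashir free: 06:30-08:45, 09:30-16:15.
Dmitri free: 08:45-09:30, 10:15-11:00, 14:15-15:15, 16:45-17:15.
Beatriz ∩ Omar: 06:15-06:45, 07:15-10:00, 14:00-15:15.
Beatriz ∩ Omar ∩ Tomás: 06:15-06:45, 07:15-08:45, 14:00-14:15.
Beatriz ∩ Omar ∩ Tomás ∩ Vanya: 14:00-14:15.
Beatriz ∩ Omar ∩ Tomás ∩ Vanya ∩ Bashir: 14:00-14:15.
Beatriz ∩ Omar ∩ Tomás ∩ Vanya ∩ Bashir ∩ Dmitri: ∅.
There is no time when everyone is free.
No common window exists, so the longest block is 0 minutes.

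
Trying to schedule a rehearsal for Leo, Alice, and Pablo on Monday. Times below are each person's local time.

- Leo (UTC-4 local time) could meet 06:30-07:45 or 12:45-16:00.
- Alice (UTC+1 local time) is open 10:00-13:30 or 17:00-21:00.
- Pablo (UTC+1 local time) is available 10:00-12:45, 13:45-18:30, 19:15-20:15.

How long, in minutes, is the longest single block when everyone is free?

Leo in UTC: 10:30-11:45, 16:45-20:00 (add 4h to convert from UTC-4).
Alice in UTC: 09:00-12:30, 16:00-20:00 (subtract 1h to convert from UTC+1).
Pablo in UTC: 09:00-11:45, 12:45-17:30, 18:15-19:15 (subtract 1h to convert from UTC+1).
Leo ∩ Alice: 10:30-11:45, 16:45-20:00.
Leo ∩ Alice ∩ Pablo: 10:30-11:45, 16:45-17:30, 18:15-19:15.
The longest is 10:30-11:45 at 75 minutes.

75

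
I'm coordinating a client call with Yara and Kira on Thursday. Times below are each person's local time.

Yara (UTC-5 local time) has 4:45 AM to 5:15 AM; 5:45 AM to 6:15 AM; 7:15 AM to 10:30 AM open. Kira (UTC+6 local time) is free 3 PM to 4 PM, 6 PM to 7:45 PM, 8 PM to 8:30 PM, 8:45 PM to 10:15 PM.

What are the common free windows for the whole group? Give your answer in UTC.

09:45-10:00, 12:15-13:45, 14:00-14:30, 14:45-15:30

Yara in UTC: 09:45-10:15, 10:45-11:15, 12:15-15:30 (add 5h to convert from UTC-5).
Kira in UTC: 09:00-10:00, 12:00-13:45, 14:00-14:30, 14:45-16:15 (subtract 6h to convert from UTC+6).
Yara ∩ Kira: 09:45-10:00, 12:15-13:45, 14:00-14:30, 14:45-15:30.
So the common availability across everyone is 09:45-10:00, 12:15-13:45, 14:00-14:30, 14:45-15:30.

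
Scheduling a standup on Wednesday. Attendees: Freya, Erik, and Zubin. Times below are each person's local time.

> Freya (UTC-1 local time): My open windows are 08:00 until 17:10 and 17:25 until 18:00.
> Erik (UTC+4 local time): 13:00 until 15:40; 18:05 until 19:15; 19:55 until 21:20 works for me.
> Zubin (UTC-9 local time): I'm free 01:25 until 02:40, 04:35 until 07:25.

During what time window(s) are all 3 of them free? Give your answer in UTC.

Freya in UTC: 09:00-18:10, 18:25-19:00 (add 1h to convert from UTC-1).
Erik in UTC: 09:00-11:40, 14:05-15:15, 15:55-17:20 (subtract 4h to convert from UTC+4).
Zubin in UTC: 10:25-11:40, 13:35-16:25 (add 9h to convert from UTC-9).
Freya ∩ Erik: 09:00-11:40, 14:05-15:15, 15:55-17:20.
Freya ∩ Erik ∩ Zubin: 10:25-11:40, 14:05-15:15, 15:55-16:25.

10:25-11:40, 14:05-15:15, 15:55-16:25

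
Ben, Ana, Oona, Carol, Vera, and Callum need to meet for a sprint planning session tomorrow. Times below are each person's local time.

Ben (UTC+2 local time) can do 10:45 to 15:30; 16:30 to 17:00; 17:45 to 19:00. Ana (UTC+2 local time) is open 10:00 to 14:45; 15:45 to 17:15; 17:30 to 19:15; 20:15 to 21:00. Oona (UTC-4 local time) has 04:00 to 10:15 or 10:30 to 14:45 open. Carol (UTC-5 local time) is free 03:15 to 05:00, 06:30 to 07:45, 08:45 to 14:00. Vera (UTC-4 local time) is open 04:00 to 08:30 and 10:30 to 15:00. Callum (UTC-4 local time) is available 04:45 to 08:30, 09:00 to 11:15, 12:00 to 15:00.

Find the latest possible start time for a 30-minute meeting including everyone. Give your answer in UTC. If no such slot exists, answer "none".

16:30

Ben in UTC: 08:45-13:30, 14:30-15:00, 15:45-17:00 (subtract 2h to convert from UTC+2).
Ana in UTC: 08:00-12:45, 13:45-15:15, 15:30-17:15, 18:15-19:00 (subtract 2h to convert from UTC+2).
Oona in UTC: 08:00-14:15, 14:30-18:45 (add 4h to convert from UTC-4).
Carol in UTC: 08:15-10:00, 11:30-12:45, 13:45-19:00 (add 5h to convert from UTC-5).
Vera in UTC: 08:00-12:30, 14:30-19:00 (add 4h to convert from UTC-4).
Callum in UTC: 08:45-12:30, 13:00-15:15, 16:00-19:00 (add 4h to convert from UTC-4).
Ben ∩ Ana: 08:45-12:45, 14:30-15:00, 15:45-17:00.
Ben ∩ Ana ∩ Oona: 08:45-12:45, 14:30-15:00, 15:45-17:00.
Ben ∩ Ana ∩ Oona ∩ Carol: 08:45-10:00, 11:30-12:45, 14:30-15:00, 15:45-17:00.
Ben ∩ Ana ∩ Oona ∩ Carol ∩ Vera: 08:45-10:00, 11:30-12:30, 14:30-15:00, 15:45-17:00.
Ben ∩ Ana ∩ Oona ∩ Carol ∩ Vera ∩ Callum: 08:45-10:00, 11:30-12:30, 14:30-15:00, 16:00-17:00.
So the common availability across everyone is 08:45-10:00, 11:30-12:30, 14:30-15:00, 16:00-17:00.
The last common window of at least 30 minutes is 16:00-17:00; a 30-minute meeting can start as late as 16:30 and still end by 17:00.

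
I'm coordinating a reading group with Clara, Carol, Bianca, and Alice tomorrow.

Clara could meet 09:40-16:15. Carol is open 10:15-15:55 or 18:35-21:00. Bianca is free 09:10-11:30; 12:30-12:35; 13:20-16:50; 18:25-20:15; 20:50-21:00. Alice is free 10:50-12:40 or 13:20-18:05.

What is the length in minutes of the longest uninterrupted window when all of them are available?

Clara ∩ Carol: 10:15-15:55.
Clara ∩ Carol ∩ Bianca: 10:15-11:30, 12:30-12:35, 13:20-15:55.
Clara ∩ Carol ∩ Bianca ∩ Alice: 10:50-11:30, 12:30-12:35, 13:20-15:55.
The longest is 13:20-15:55 at 155 minutes.

155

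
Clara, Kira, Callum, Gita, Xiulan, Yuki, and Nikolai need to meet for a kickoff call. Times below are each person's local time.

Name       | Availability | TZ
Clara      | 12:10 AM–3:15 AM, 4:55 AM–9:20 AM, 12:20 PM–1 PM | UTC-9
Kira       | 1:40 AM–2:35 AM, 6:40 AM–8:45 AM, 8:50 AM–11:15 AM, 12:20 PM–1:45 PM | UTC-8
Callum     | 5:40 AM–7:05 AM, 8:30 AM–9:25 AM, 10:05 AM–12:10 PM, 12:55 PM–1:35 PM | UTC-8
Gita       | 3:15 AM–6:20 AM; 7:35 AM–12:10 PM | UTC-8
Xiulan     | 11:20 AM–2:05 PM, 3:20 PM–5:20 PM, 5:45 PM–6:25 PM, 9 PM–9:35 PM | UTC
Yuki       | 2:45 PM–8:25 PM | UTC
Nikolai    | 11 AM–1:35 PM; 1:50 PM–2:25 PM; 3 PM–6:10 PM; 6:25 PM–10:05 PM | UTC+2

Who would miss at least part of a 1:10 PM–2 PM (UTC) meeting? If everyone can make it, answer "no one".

Callum, Clara, Kira, Yuki

Clara in UTC: 09:10-12:15, 13:55-18:20, 21:20-22:00 (add 9h to convert from UTC-9).
Kira in UTC: 09:40-10:35, 14:40-16:45, 16:50-19:15, 20:20-21:45 (add 8h to convert from UTC-8).
Callum in UTC: 13:40-15:05, 16:30-17:25, 18:05-20:10, 20:55-21:35 (add 8h to convert from UTC-8).
Gita in UTC: 11:15-14:20, 15:35-20:10 (add 8h to convert from UTC-8).
Xiulan in UTC: 11:20-14:05, 15:20-17:20, 17:45-18:25, 21:00-21:35.
Yuki in UTC: 14:45-20:25.
Nikolai in UTC: 09:00-11:35, 11:50-12:25, 13:00-16:10, 16:25-20:05 (subtract 2h to convert from UTC+2).
Clara: not fully free for 13:10-14:00. Kira: not fully free for 13:10-14:00. Callum: not fully free for 13:10-14:00. Gita: free for 13:10-14:00. Xiulan: free for 13:10-14:00. Yuki: not fully free for 13:10-14:00. Nikolai: free for 13:10-14:00.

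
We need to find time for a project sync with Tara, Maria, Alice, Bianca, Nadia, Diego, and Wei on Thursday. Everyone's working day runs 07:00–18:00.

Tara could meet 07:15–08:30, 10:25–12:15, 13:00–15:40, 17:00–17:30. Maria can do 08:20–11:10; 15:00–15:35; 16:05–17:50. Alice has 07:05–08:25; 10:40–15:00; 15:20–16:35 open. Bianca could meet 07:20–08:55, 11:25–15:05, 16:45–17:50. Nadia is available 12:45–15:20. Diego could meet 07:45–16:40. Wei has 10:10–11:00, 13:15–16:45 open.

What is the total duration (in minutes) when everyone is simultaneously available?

Tara ∩ Maria: 08:20-08:30, 10:25-11:10, 15:00-15:35, 17:00-17:30.
Tara ∩ Maria ∩ Alice: 08:20-08:25, 10:40-11:10, 15:20-15:35.
Tara ∩ Maria ∩ Alice ∩ Bianca: 08:20-08:25.
Tara ∩ Maria ∩ Alice ∩ Bianca ∩ Nadia: ∅.
Tara ∩ Maria ∩ Alice ∩ Bianca ∩ Nadia ∩ Diego: ∅.
Tara ∩ Maria ∩ Alice ∩ Bianca ∩ Nadia ∩ Diego ∩ Wei: ∅.
There is no time when everyone is free.
There is no common window, so the total is 0 minutes.

0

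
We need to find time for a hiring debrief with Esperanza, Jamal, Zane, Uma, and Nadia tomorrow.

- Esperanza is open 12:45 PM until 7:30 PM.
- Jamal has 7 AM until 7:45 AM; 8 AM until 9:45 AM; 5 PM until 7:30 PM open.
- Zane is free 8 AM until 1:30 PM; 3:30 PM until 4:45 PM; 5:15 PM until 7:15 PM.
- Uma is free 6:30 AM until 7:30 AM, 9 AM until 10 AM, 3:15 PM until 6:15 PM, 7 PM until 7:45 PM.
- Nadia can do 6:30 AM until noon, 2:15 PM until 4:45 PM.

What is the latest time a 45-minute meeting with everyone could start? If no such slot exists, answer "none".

none

Esperanza ∩ Jamal: 17:00-19:30.
Esperanza ∩ Jamal ∩ Zane: 17:15-19:15.
Esperanza ∩ Jamal ∩ Zane ∩ Uma: 17:15-18:15, 19:00-19:15.
Esperanza ∩ Jamal ∩ Zane ∩ Uma ∩ Nadia: ∅.
There is no time when everyone is free.
No common window is at least 45 minutes long.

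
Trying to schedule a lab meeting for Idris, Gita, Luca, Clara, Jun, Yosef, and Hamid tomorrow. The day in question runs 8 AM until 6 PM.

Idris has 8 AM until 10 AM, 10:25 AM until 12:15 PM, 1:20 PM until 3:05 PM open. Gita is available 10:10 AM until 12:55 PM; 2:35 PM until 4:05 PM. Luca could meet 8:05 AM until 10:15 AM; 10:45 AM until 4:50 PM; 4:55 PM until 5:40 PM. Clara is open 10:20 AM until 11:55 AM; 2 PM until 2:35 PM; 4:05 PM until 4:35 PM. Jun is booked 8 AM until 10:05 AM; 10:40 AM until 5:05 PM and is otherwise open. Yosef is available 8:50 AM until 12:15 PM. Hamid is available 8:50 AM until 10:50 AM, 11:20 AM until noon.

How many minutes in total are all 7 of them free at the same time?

0

Idris free: 08:00-10:00, 10:25-12:15, 13:20-15:05.
Gita free: 10:10-12:55, 14:35-16:05.
Luca free: 08:05-10:15, 10:45-16:50, 16:55-17:40.
Clara free: 10:20-11:55, 14:00-14:35, 16:05-16:35.
Jun free: 10:05-10:40, 17:05-18:00 (invert busy blocks within the working day).
Yosef free: 08:50-12:15.
Hamid free: 08:50-10:50, 11:20-12:00.
Idris ∩ Gita: 10:25-12:15, 14:35-15:05.
Idris ∩ Gita ∩ Luca: 10:45-12:15, 14:35-15:05.
Idris ∩ Gita ∩ Luca ∩ Clara: 10:45-11:55.
Idris ∩ Gita ∩ Luca ∩ Clara ∩ Jun: ∅.
Idris ∩ Gita ∩ Luca ∩ Clara ∩ Jun ∩ Yosef: ∅.
Idris ∩ Gita ∩ Luca ∩ Clara ∩ Jun ∩ Yosef ∩ Hamid: ∅.
There is no time when everyone is free.
There is no common window, so the total is 0 minutes.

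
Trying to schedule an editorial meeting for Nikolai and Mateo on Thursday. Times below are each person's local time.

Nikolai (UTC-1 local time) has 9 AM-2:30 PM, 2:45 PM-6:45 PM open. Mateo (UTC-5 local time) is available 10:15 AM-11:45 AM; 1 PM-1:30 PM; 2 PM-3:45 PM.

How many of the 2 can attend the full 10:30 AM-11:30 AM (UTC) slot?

Nikolai in UTC: 10:00-15:30, 15:45-19:45 (add 1h to convert from UTC-1).
Mateo in UTC: 15:15-16:45, 18:00-18:30, 19:00-20:45 (add 5h to convert from UTC-5).
Nikolai can make the full 10:30-11:30 slot — that's 1.

1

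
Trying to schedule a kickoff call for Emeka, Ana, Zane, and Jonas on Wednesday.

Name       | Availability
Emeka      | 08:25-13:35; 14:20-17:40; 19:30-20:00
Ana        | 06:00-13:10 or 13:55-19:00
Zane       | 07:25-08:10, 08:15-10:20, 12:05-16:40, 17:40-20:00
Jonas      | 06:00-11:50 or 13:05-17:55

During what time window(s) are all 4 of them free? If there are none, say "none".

Emeka ∩ Ana: 08:25-13:10, 14:20-17:40.
Emeka ∩ Ana ∩ Zane: 08:25-10:20, 12:05-13:10, 14:20-16:40.
Emeka ∩ Ana ∩ Zane ∩ Jonas: 08:25-10:20, 13:05-13:10, 14:20-16:40.
Those are the intersection windows.

08:25-10:20, 13:05-13:10, 14:20-16:40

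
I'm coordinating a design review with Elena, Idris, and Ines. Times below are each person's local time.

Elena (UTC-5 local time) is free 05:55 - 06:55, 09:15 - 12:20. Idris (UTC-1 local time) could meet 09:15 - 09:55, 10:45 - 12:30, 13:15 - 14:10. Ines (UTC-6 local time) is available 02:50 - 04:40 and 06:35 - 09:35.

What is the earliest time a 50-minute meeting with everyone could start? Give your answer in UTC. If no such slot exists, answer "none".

Elena in UTC: 10:55-11:55, 14:15-17:20 (add 5h to convert from UTC-5).
Idris in UTC: 10:15-10:55, 11:45-13:30, 14:15-15:10 (add 1h to convert from UTC-1).
Ines in UTC: 08:50-10:40, 12:35-15:35 (add 6h to convert from UTC-6).
Elena ∩ Idris: 11:45-11:55, 14:15-15:10.
Elena ∩ Idris ∩ Ines: 14:15-15:10.
So the common availability across everyone is 14:15-15:10.
The first common window of at least 50 minutes is 14:15-15:10, so the earliest start is 14:15.

14:15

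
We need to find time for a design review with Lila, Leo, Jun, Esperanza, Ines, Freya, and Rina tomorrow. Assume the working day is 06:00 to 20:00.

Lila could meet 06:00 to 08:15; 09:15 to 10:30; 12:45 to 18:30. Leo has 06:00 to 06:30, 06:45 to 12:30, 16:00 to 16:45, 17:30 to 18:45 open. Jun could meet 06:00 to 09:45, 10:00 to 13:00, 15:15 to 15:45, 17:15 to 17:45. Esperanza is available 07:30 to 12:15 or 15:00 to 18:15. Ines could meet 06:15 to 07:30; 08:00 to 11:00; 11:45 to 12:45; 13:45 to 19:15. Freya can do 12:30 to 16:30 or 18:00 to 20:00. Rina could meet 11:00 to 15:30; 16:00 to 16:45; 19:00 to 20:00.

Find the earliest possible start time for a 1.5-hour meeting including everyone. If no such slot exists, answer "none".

Lila ∩ Leo: 06:00-06:30, 06:45-08:15, 09:15-10:30, 16:00-16:45, 17:30-18:30.
Lila ∩ Leo ∩ Jun: 06:00-06:30, 06:45-08:15, 09:15-09:45, 10:00-10:30, 17:30-17:45.
Lila ∩ Leo ∩ Jun ∩ Esperanza: 07:30-08:15, 09:15-09:45, 10:00-10:30, 17:30-17:45.
Lila ∩ Leo ∩ Jun ∩ Esperanza ∩ Ines: 08:00-08:15, 09:15-09:45, 10:00-10:30, 17:30-17:45.
Lila ∩ Leo ∩ Jun ∩ Esperanza ∩ Ines ∩ Freya: ∅.
Lila ∩ Leo ∩ Jun ∩ Esperanza ∩ Ines ∩ Freya ∩ Rina: ∅.
There is no time when everyone is free.
No common window is at least 90 minutes long.

none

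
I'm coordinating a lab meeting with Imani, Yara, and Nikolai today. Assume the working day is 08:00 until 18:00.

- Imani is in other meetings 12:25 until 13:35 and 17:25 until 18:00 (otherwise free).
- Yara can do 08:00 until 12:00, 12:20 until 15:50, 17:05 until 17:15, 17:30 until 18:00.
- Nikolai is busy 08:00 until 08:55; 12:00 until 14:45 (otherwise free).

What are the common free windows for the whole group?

08:55-12:00, 14:45-15:50, 17:05-17:15

Imani free: 08:00-12:25, 13:35-17:25 (invert busy blocks within the working day).
Yara free: 08:00-12:00, 12:20-15:50, 17:05-17:15, 17:30-18:00.
Nikolai free: 08:55-12:00, 14:45-18:00 (invert busy blocks within the working day).
Imani ∩ Yara: 08:00-12:00, 12:20-12:25, 13:35-15:50, 17:05-17:15.
Imani ∩ Yara ∩ Nikolai: 08:55-12:00, 14:45-15:50, 17:05-17:15.
Those are the intersection windows.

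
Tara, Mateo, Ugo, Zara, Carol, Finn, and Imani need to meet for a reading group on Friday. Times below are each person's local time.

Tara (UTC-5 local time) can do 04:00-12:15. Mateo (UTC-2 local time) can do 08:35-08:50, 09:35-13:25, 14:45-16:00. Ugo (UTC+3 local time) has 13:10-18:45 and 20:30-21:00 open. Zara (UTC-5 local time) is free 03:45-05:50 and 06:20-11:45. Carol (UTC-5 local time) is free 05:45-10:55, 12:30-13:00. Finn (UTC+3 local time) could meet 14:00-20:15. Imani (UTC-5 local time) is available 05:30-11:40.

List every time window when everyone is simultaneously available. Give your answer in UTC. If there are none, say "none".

Tara in UTC: 09:00-17:15 (add 5h to convert from UTC-5).
Mateo in UTC: 10:35-10:50, 11:35-15:25, 16:45-18:00 (add 2h to convert from UTC-2).
Ugo in UTC: 10:10-15:45, 17:30-18:00 (subtract 3h to convert from UTC+3).
Zara in UTC: 08:45-10:50, 11:20-16:45 (add 5h to convert from UTC-5).
Carol in UTC: 10:45-15:55, 17:30-18:00 (add 5h to convert from UTC-5).
Finn in UTC: 11:00-17:15 (subtract 3h to convert from UTC+3).
Imani in UTC: 10:30-16:40 (add 5h to convert from UTC-5).
Tara ∩ Mateo: 10:35-10:50, 11:35-15:25, 16:45-17:15.
Tara ∩ Mateo ∩ Ugo: 10:35-10:50, 11:35-15:25.
Tara ∩ Mateo ∩ Ugo ∩ Zara: 10:35-10:50, 11:35-15:25.
Tara ∩ Mateo ∩ Ugo ∩ Zara ∩ Carol: 10:45-10:50, 11:35-15:25.
Tara ∩ Mateo ∩ Ugo ∩ Zara ∩ Carol ∩ Finn: 11:35-15:25.
Tara ∩ Mateo ∩ Ugo ∩ Zara ∩ Carol ∩ Finn ∩ Imani: 11:35-15:25.

11:35-15:25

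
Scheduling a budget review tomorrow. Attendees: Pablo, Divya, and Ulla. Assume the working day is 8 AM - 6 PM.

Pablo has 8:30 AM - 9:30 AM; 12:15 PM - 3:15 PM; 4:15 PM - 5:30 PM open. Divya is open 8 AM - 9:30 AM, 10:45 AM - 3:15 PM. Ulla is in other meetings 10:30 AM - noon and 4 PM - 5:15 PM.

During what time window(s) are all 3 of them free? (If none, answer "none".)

Pablo free: 08:30-09:30, 12:15-15:15, 16:15-17:30.
Divya free: 08:00-09:30, 10:45-15:15.
Ulla free: 08:00-10:30, 12:00-16:00, 17:15-18:00 (invert busy blocks within the working day).
Pablo ∩ Divya: 08:30-09:30, 12:15-15:15.
Pablo ∩ Divya ∩ Ulla: 08:30-09:30, 12:15-15:15.
Those are the intersection windows.

08:30-09:30, 12:15-15:15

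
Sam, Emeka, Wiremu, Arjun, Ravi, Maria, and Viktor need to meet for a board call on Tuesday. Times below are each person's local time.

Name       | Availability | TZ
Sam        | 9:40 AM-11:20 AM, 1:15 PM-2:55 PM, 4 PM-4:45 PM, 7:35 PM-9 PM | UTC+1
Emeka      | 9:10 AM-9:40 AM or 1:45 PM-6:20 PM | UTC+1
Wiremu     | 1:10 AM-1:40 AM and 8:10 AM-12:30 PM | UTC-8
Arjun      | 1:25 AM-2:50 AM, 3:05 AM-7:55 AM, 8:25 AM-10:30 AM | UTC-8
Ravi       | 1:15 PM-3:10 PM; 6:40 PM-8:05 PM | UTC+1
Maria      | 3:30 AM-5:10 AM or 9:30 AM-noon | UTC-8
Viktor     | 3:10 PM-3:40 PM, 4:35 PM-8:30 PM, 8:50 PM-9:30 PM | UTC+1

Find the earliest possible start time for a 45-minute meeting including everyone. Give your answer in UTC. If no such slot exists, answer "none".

Sam in UTC: 08:40-10:20, 12:15-13:55, 15:00-15:45, 18:35-20:00 (subtract 1h to convert from UTC+1).
Emeka in UTC: 08:10-08:40, 12:45-17:20 (subtract 1h to convert from UTC+1).
Wiremu in UTC: 09:10-09:40, 16:10-20:30 (add 8h to convert from UTC-8).
Arjun in UTC: 09:25-10:50, 11:05-15:55, 16:25-18:30 (add 8h to convert from UTC-8).
Ravi in UTC: 12:15-14:10, 17:40-19:05 (subtract 1h to convert from UTC+1).
Maria in UTC: 11:30-13:10, 17:30-20:00 (add 8h to convert from UTC-8).
Viktor in UTC: 14:10-14:40, 15:35-19:30, 19:50-20:30 (subtract 1h to convert from UTC+1).
Sam ∩ Emeka: 12:45-13:55, 15:00-15:45.
Sam ∩ Emeka ∩ Wiremu: ∅.
Sam ∩ Emeka ∩ Wiremu ∩ Arjun: ∅.
Sam ∩ Emeka ∩ Wiremu ∩ Arjun ∩ Ravi: ∅.
Sam ∩ Emeka ∩ Wiremu ∩ Arjun ∩ Ravi ∩ Maria: ∅.
Sam ∩ Emeka ∩ Wiremu ∩ Arjun ∩ Ravi ∩ Maria ∩ Viktor: ∅.
There is no time when everyone is free.
No common window is at least 45 minutes long.

none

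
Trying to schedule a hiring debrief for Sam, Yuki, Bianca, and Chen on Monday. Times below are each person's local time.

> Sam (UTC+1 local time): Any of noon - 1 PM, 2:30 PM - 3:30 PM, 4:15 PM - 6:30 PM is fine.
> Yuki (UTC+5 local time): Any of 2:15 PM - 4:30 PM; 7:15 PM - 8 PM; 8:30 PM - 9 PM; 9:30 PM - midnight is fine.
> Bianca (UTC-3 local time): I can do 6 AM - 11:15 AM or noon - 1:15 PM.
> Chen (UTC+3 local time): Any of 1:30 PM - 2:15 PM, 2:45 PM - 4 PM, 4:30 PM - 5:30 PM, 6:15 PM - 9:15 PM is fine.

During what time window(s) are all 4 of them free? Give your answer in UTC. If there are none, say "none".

Sam in UTC: 11:00-12:00, 13:30-14:30, 15:15-17:30 (subtract 1h to convert from UTC+1).
Yuki in UTC: 09:15-11:30, 14:15-15:00, 15:30-16:00, 16:30-19:00 (subtract 5h to convert from UTC+5).
Bianca in UTC: 09:00-14:15, 15:00-16:15 (add 3h to convert from UTC-3).
Chen in UTC: 10:30-11:15, 11:45-13:00, 13:30-14:30, 15:15-18:15 (subtract 3h to convert from UTC+3).
Sam ∩ Yuki: 11:00-11:30, 14:15-14:30, 15:30-16:00, 16:30-17:30.
Sam ∩ Yuki ∩ Bianca: 11:00-11:30, 15:30-16:00.
Sam ∩ Yuki ∩ Bianca ∩ Chen: 11:00-11:15, 15:30-16:00.
Those are the intersection windows.

11:00-11:15, 15:30-16:00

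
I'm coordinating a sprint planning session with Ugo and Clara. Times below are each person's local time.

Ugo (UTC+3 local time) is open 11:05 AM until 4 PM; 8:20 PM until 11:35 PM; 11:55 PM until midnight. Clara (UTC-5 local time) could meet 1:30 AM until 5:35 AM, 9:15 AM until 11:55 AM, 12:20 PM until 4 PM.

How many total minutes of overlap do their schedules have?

Ugo in UTC: 08:05-13:00, 17:20-20:35, 20:55-21:00 (subtract 3h to convert from UTC+3).
Clara in UTC: 06:30-10:35, 14:15-16:55, 17:20-21:00 (add 5h to convert from UTC-5).
Ugo ∩ Clara: 08:05-10:35, 17:20-20:35, 20:55-21:00.
So the common availability across everyone is 08:05-10:35, 17:20-20:35, 20:55-21:00.
Summing the common windows: 150 + 195 + 5 = 350 minutes.

350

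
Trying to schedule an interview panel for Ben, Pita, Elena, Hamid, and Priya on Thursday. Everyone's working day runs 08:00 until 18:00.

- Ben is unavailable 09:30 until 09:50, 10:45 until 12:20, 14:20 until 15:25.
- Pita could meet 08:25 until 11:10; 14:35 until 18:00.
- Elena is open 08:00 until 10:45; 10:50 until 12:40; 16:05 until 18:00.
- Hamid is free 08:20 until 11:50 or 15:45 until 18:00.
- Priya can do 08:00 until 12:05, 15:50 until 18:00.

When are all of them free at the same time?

Ben free: 08:00-09:30, 09:50-10:45, 12:20-14:20, 15:25-18:00 (invert busy blocks within the working day).
Pita free: 08:25-11:10, 14:35-18:00.
Elena free: 08:00-10:45, 10:50-12:40, 16:05-18:00.
Hamid free: 08:20-11:50, 15:45-18:00.
Priya free: 08:00-12:05, 15:50-18:00.
Ben ∩ Pita: 08:25-09:30, 09:50-10:45, 15:25-18:00.
Ben ∩ Pita ∩ Elena: 08:25-09:30, 09:50-10:45, 16:05-18:00.
Ben ∩ Pita ∩ Elena ∩ Hamid: 08:25-09:30, 09:50-10:45, 16:05-18:00.
Ben ∩ Pita ∩ Elena ∩ Hamid ∩ Priya: 08:25-09:30, 09:50-10:45, 16:05-18:00.
Those are the intersection windows.

08:25-09:30, 09:50-10:45, 16:05-18:00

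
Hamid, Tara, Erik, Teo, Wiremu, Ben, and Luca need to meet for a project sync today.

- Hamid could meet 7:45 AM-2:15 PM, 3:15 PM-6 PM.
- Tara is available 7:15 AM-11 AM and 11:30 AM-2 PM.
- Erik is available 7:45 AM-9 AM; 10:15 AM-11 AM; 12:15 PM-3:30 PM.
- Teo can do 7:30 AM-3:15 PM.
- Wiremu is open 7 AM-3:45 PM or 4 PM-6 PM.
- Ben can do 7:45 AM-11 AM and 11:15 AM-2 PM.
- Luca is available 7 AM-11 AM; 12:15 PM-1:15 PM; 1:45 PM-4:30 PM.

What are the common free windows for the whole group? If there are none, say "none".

Hamid ∩ Tara: 07:45-11:00, 11:30-14:00.
Hamid ∩ Tara ∩ Erik: 07:45-09:00, 10:15-11:00, 12:15-14:00.
Hamid ∩ Tara ∩ Erik ∩ Teo: 07:45-09:00, 10:15-11:00, 12:15-14:00.
Hamid ∩ Tara ∩ Erik ∩ Teo ∩ Wiremu: 07:45-09:00, 10:15-11:00, 12:15-14:00.
Hamid ∩ Tara ∩ Erik ∩ Teo ∩ Wiremu ∩ Ben: 07:45-09:00, 10:15-11:00, 12:15-14:00.
Hamid ∩ Tara ∩ Erik ∩ Teo ∩ Wiremu ∩ Ben ∩ Luca: 07:45-09:00, 10:15-11:00, 12:15-13:15, 13:45-14:00.

07:45-09:00, 10:15-11:00, 12:15-13:15, 13:45-14:00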